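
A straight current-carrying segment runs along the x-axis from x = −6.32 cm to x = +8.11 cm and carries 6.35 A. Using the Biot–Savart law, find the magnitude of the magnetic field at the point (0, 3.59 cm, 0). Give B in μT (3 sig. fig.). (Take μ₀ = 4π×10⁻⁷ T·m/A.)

B ≈ 31.6 μT

For a finite straight segment, B = (μ₀I/4πd)(sinθ₁ + sinθ₂), where θ₁, θ₂ are the angles from the perpendicular to each end.
The perpendicular distance is d = 0.0359 m; the end-offsets along the wire are a = 0.0632 m and b = 0.0811 m.
sinθ₁ = 0.0632/√(0.0632²+0.0359²) = 0.8695; sinθ₂ = 0.0811/√(0.0811²+0.0359²) = 0.9144.
B = (4π×10⁻⁷ × 6.35) / (4π × 0.0359) × (0.8695 + 0.9144) = 3.16×10⁻⁵ T.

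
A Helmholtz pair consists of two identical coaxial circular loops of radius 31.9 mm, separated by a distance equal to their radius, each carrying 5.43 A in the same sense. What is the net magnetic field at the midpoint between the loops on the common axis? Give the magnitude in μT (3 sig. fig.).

Each loop contributes B = μ₀IR²/[2(R²+z²)^(3/2)] on the axis, with z measured from that loop.
Loop 1 (z = 0.01595 m): B₁ = 7.65×10⁻⁵ T. Loop 2 (z = 0.01595 m): B₂ = 7.65×10⁻⁵ T.
The fields add: B = B₁ + B₂ = 1.53×10⁻⁴ T.

B ≈ 153 μT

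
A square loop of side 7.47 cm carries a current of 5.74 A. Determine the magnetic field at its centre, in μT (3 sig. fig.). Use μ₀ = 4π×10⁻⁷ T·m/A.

Each side is a finite straight segment at perpendicular distance d = a/(2 tan(π/4)) = 0.03735 m from the centre, with end-angles ±π/4.
One side contributes B₁ = (μ₀I/4πd)·2 sin(π/4) = 2.17×10⁻⁵ T.
All 4 sides add in the same direction: B = 4 × 2.17×10⁻⁵ = 8.69×10⁻⁵ T.

B ≈ 86.9 μT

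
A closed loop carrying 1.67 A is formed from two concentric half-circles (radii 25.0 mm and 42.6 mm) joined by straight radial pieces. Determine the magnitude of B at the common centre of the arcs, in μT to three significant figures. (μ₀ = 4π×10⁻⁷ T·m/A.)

B ≈ 8.67 μT

The radial connectors point toward the centre, so dl × r̂ = 0 and they contribute nothing.
Each semicircle gives μ₀I/(4R): inner arc 2.10×10⁻⁵ T, outer arc 1.23×10⁻⁵ T.
The two arcs carry current in opposite angular senses, so their fields oppose: B = |2.10×10⁻⁵ − 1.23×10⁻⁵| = 8.67×10⁻⁶ T.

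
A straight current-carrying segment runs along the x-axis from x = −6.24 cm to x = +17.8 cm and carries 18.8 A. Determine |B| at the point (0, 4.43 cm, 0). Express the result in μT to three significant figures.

B ≈ 75.8 μT

For a finite straight segment, B = (μ₀I/4πd)(sinθ₁ + sinθ₂), where θ₁, θ₂ are the angles from the perpendicular to each end.
The perpendicular distance is d = 0.0443 m; the end-offsets along the wire are a = 0.0624 m and b = 0.178 m.
sinθ₁ = 0.0624/√(0.0624²+0.0443²) = 0.8154; sinθ₂ = 0.178/√(0.178²+0.0443²) = 0.9704.
B = (4π×10⁻⁷ × 18.8) / (4π × 0.0443) × (0.8154 + 0.9704) = 7.58×10⁻⁵ T.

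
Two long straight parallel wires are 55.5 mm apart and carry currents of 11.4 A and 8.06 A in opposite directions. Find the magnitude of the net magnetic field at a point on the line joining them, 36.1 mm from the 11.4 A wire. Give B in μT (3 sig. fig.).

Each long wire gives B = μ₀I/(2πd). Distances are d₁ = 0.0361 m and d₂ = 0.0194 m.
B₁ = 6.32×10⁻⁵ T, B₂ = 8.31×10⁻⁵ T.
Between antiparallel currents both contributions point the same way, so they add. B = B₁ + B₂ = 6.32×10⁻⁵ + 8.31×10⁻⁵ = 1.46×10⁻⁴ T.

B ≈ 146 μT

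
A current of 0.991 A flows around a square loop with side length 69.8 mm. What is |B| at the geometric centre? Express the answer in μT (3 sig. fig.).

Each side is a finite straight segment at perpendicular distance d = a/(2 tan(π/4)) = 0.0349 m from the centre, with end-angles ±π/4.
One side contributes B₁ = (μ₀I/4πd)·2 sin(π/4) = 4.02×10⁻⁶ T.
All 4 sides add in the same direction: B = 4 × 4.02×10⁻⁶ = 1.61×10⁻⁵ T.

B ≈ 16.1 μT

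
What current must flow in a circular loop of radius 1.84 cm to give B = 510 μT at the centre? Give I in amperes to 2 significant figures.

At the centre of a circular loop B = μ₀I/(2R), so I = 2RB/μ₀.
With R = 0.0184 m, I = 2 × 0.0184 × 5.10×10⁻⁴ / (4π×10⁻⁷) = 14.9 A.

I ≈ 15 A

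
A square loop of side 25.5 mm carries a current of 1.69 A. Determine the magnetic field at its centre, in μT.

B ≈ 75.0 μT

Each side is a finite straight segment at perpendicular distance d = a/(2 tan(π/4)) = 0.01275 m from the centre, with end-angles ±π/4.
One side contributes B₁ = (μ₀I/4πd)·2 sin(π/4) = 1.87×10⁻⁵ T.
All 4 sides add in the same direction: B = 4 × 1.87×10⁻⁵ = 7.50×10⁻⁵ T.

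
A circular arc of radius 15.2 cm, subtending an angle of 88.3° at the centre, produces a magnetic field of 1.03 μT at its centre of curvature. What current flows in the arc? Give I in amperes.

For a circular arc, B = μ₀Iφ/(4πR) with φ in radians; here φ = 1.541 rad.
So I = 4πRB/(μ₀φ) = 4π × 0.152 × 1.03×10⁻⁶ / (4π×10⁻⁷ × 1.541) = 1.02 A.

I ≈ 1.02 A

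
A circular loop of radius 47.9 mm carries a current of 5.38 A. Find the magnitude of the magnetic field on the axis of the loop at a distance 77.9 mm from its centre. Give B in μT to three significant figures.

On the axis of a circular loop, B = μ₀IR² / [2(R²+z²)^(3/2)].
R² + z² = (0.0479)² + (0.0779)² = 0.008363 m², and (R²+z²)^(3/2) = 7.65×10⁻⁴ m³.
B = (4π×10⁻⁷ × 5.38 × 0.002294) / (2 × 7.65×10⁻⁴) = 1.01×10⁻⁵ T.

B ≈ 10.1 μT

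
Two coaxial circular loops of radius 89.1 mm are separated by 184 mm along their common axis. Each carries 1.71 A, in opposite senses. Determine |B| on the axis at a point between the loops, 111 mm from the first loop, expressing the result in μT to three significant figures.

B ≈ 2.62 μT

Each loop contributes B = μ₀IR²/[2(R²+z²)^(3/2)] on the axis, with z measured from that loop.
Loop 1 (z = 0.111 m): B₁ = 2.96×10⁻⁶ T. Loop 2 (z = 0.073 m): B₂ = 5.58×10⁻⁶ T.
The fields oppose: B = |B₁ − B₂| = 2.62×10⁻⁶ T.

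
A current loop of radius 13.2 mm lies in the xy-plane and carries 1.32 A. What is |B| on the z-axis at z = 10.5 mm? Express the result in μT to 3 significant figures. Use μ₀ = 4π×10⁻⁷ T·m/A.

On the axis of a circular loop, B = μ₀IR² / [2(R²+z²)^(3/2)].
R² + z² = (0.0132)² + (0.0105)² = 0.0002845 m², and (R²+z²)^(3/2) = 4.80×10⁻⁶ m³.
B = (4π×10⁻⁷ × 1.32 × 0.0001742) / (2 × 4.80×10⁻⁶) = 3.01×10⁻⁵ T.

B ≈ 30.1 μT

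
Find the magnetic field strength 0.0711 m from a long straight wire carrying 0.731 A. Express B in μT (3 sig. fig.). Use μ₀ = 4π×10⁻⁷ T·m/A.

For an infinitely long straight wire, B = μ₀I/(2πd).
B = (4π×10⁻⁷ × 0.731) / (2π × 0.0711) = 2.06×10⁻⁶ T.

B ≈ 2.06 μT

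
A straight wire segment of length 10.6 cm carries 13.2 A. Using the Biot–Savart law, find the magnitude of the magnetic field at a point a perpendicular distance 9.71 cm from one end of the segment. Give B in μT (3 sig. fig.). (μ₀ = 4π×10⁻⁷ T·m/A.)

For a finite straight segment, B = (μ₀I/4πd)(sinθ₁ + sinθ₂), where θ₁, θ₂ are the angles from the perpendicular to each end.
The perpendicular foot is at one end, so the two end-offsets along the wire are 0 and L = 0.106 m.
sinθ₁ = 0/√(0²+0.0971²) = 0.0000; sinθ₂ = 0.106/√(0.106²+0.0971²) = 0.7374.
B = (4π×10⁻⁷ × 13.2) / (4π × 0.0971) × (0.0000 + 0.7374) = 1.00×10⁻⁵ T.

B ≈ 10.0 μT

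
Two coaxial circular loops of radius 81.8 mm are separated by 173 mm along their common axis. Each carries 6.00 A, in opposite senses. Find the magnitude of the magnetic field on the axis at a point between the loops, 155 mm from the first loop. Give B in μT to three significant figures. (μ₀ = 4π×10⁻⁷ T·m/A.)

B ≈ 38.2 μT

Each loop contributes B = μ₀IR²/[2(R²+z²)^(3/2)] on the axis, with z measured from that loop.
Loop 1 (z = 0.155 m): B₁ = 4.69×10⁻⁶ T. Loop 2 (z = 0.018 m): B₂ = 4.29×10⁻⁵ T.
The fields oppose: B = |B₁ − B₂| = 3.82×10⁻⁵ T.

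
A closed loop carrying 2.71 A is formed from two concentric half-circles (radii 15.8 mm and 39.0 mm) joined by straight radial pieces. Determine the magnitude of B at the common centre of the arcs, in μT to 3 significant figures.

B ≈ 32.1 μT

The radial connectors point toward the centre, so dl × r̂ = 0 and they contribute nothing.
Each semicircle gives μ₀I/(4R): inner arc 5.39×10⁻⁵ T, outer arc 2.18×10⁻⁵ T.
The two arcs carry current in opposite angular senses, so their fields oppose: B = |5.39×10⁻⁵ − 2.18×10⁻⁵| = 3.21×10⁻⁵ T.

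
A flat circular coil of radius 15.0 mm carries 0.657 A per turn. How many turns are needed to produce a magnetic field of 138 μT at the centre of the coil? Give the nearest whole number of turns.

N = 5

For an N-turn coil, B = Nμ₀I/(2R). A single turn gives B₁ = 2.75×10⁻⁵ T with R = 0.015 m.
N = B/B₁ = 1.38×10⁻⁴ / 2.75×10⁻⁵ = 5.01.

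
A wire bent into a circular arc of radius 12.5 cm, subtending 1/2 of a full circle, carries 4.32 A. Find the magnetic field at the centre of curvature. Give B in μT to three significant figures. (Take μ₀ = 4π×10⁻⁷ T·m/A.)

The Biot–Savart field of a circular arc at its centre is B = μ₀Iφ/(4πR), with φ = 3.142 rad.
B = (4π×10⁻⁷ × 4.32 × 3.142) / (4π × 0.125) = 1.09×10⁻⁵ T.

B ≈ 10.9 μT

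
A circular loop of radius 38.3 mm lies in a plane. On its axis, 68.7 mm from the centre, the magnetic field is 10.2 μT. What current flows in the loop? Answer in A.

On the axis of a loop, B = μ₀IR²/[2(R²+z²)^(3/2)], so I = 2B(R²+z²)^(3/2)/(μ₀R²).
R² + z² = 0.001467 + 0.00472 = 0.006187 m²; raised to 3/2 gives 4.87×10⁻⁴ m³.
I = 2 × 1.02×10⁻⁵ × 4.87×10⁻⁴ / (1.26×10⁻⁶ × 0.001467) = 5.39 A.

I ≈ 5.39 A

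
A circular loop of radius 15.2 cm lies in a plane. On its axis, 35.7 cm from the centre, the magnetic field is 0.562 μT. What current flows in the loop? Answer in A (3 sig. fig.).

I ≈ 2.26 A

On the axis of a loop, B = μ₀IR²/[2(R²+z²)^(3/2)], so I = 2B(R²+z²)^(3/2)/(μ₀R²).
R² + z² = 0.0231 + 0.1274 = 0.1506 m²; raised to 3/2 gives 5.84×10⁻² m³.
I = 2 × 5.62×10⁻⁷ × 5.84×10⁻² / (1.26×10⁻⁶ × 0.0231) = 2.26 A.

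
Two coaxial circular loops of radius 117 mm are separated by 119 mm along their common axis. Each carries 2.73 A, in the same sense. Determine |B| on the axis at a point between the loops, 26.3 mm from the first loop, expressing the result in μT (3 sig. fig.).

Each loop contributes B = μ₀IR²/[2(R²+z²)^(3/2)] on the axis, with z measured from that loop.
Loop 1 (z = 0.0263 m): B₁ = 1.36×10⁻⁵ T. Loop 2 (z = 0.0927 m): B₂ = 7.06×10⁻⁶ T.
The fields add: B = B₁ + B₂ = 2.07×10⁻⁵ T.

B ≈ 20.7 μT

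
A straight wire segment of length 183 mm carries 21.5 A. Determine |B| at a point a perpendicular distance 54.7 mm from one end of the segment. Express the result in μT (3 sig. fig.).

For a finite straight segment, B = (μ₀I/4πd)(sinθ₁ + sinθ₂), where θ₁, θ₂ are the angles from the perpendicular to each end.
The perpendicular foot is at one end, so the two end-offsets along the wire are 0 and L = 0.183 m.
sinθ₁ = 0/√(0²+0.0547²) = 0.0000; sinθ₂ = 0.183/√(0.183²+0.0547²) = 0.9581.
B = (4π×10⁻⁷ × 21.5) / (4π × 0.0547) × (0.0000 + 0.9581) = 3.77×10⁻⁵ T.

B ≈ 37.7 μT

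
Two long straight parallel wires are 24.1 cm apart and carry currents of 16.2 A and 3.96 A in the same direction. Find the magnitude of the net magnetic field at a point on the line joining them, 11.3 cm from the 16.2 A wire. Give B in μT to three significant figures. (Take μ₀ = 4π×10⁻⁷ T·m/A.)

B ≈ 22.5 μT

Each long wire gives B = μ₀I/(2πd). Distances are d₁ = 0.113 m and d₂ = 0.128 m.
B₁ = 2.87×10⁻⁵ T, B₂ = 6.19×10⁻⁶ T.
Between parallel currents the two contributions point in opposite directions, so they subtract. B = |B₁ − B₂| = |2.87×10⁻⁵ − 6.19×10⁻⁶| = 2.25×10⁻⁵ T.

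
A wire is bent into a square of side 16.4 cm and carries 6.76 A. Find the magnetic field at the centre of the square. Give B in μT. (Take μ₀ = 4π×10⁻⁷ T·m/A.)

Each side is a finite straight segment at perpendicular distance d = a/(2 tan(π/4)) = 0.082 m from the centre, with end-angles ±π/4.
One side contributes B₁ = (μ₀I/4πd)·2 sin(π/4) = 1.17×10⁻⁵ T.
All 4 sides add in the same direction: B = 4 × 1.17×10⁻⁵ = 4.66×10⁻⁵ T.

B ≈ 46.6 μT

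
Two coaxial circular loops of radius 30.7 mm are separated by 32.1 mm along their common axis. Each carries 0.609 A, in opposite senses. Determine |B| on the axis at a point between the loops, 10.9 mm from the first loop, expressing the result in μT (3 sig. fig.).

Each loop contributes B = μ₀IR²/[2(R²+z²)^(3/2)] on the axis, with z measured from that loop.
Loop 1 (z = 0.0109 m): B₁ = 1.04×10⁻⁵ T. Loop 2 (z = 0.0212 m): B₂ = 6.94×10⁻⁶ T.
The fields oppose: B = |B₁ − B₂| = 3.49×10⁻⁶ T.

B ≈ 3.49 μT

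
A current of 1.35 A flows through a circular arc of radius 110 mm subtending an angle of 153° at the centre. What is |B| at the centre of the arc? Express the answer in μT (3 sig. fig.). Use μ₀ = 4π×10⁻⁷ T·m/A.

The Biot–Savart field of a circular arc at its centre is B = μ₀Iφ/(4πR), with φ = 2.67 rad.
B = (4π×10⁻⁷ × 1.35 × 2.67) / (4π × 0.11) = 3.28×10⁻⁶ T.

B ≈ 3.28 μT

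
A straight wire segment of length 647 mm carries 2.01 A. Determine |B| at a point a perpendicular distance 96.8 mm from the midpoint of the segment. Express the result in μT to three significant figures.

B ≈ 3.98 μT

For a finite straight segment, B = (μ₀I/4πd)(sinθ₁ + sinθ₂), where θ₁, θ₂ are the angles from the perpendicular to each end.
The perpendicular from the point meets the wire at its midpoint, so each end is L/2 = 0.3235 m away along the wire.
sinθ₁ = 0.3235/√(0.3235²+0.0968²) = 0.9580; sinθ₂ = 0.3235/√(0.3235²+0.0968²) = 0.9580.
B = (4π×10⁻⁷ × 2.01) / (4π × 0.0968) × (0.9580 + 0.9580) = 3.98×10⁻⁶ T.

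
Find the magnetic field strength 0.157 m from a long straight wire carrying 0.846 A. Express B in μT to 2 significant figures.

For an infinitely long straight wire, B = μ₀I/(2πd).
B = (4π×10⁻⁷ × 0.846) / (2π × 0.157) = 1.08×10⁻⁶ T.

B ≈ 1.1 μT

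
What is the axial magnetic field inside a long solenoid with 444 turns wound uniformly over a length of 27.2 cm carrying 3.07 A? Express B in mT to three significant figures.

Inside a long solenoid, B = μ₀nI with n = 1632 turns/m.
B = 4π×10⁻⁷ × 1632 × 3.07 = 6.30×10⁻³ T.

B ≈ 6.30 mT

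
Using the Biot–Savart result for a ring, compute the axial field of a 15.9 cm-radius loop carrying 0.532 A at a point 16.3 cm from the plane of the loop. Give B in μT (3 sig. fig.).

On the axis of a circular loop, B = μ₀IR² / [2(R²+z²)^(3/2)].
R² + z² = (0.159)² + (0.163)² = 0.05185 m², and (R²+z²)^(3/2) = 1.18×10⁻² m³.
B = (4π×10⁻⁷ × 0.532 × 0.02528) / (2 × 1.18×10⁻²) = 7.16×10⁻⁷ T.

B ≈ 0.716 μT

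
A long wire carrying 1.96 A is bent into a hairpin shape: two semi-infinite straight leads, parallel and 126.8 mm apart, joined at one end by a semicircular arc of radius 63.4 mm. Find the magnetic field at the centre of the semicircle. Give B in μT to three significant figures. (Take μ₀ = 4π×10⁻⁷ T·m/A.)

B ≈ 15.9 μT

The semicircular arc contributes B_arc = μ₀I·π/(4πR) = μ₀I/(4R) = 9.71×10⁻⁶ T.
Each semi-infinite lead is at perpendicular distance R = 0.0634 m from the centre, with the perpendicular foot at its near end, so it contributes μ₀I/(4πR); both point the same way, together 6.18×10⁻⁶ T.
Arc and leads all point the same direction: B = 9.71×10⁻⁶ + 6.18×10⁻⁶ = 1.59×10⁻⁵ T.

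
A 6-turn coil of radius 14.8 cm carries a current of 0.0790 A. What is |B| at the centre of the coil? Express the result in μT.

For an N-turn flat coil, B = Nμ₀I/(2R) with R = 0.148 m.
B = 6 × 3.35×10⁻⁷ T = 2.01×10⁻⁶ T.

B ≈ 2.01 μT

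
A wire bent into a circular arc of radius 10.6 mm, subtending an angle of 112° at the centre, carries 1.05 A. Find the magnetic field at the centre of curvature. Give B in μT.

The Biot–Savart field of a circular arc at its centre is B = μ₀Iφ/(4πR), with φ = 1.955 rad.
B = (4π×10⁻⁷ × 1.05 × 1.955) / (4π × 0.0106) = 1.94×10⁻⁵ T.

B ≈ 19.4 μT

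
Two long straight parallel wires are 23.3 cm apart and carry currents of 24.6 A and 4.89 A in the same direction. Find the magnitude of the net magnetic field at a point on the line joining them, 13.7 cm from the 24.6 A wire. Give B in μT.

B ≈ 25.7 μT

Each long wire gives B = μ₀I/(2πd). Distances are d₁ = 0.137 m and d₂ = 0.096 m.
B₁ = 3.59×10⁻⁵ T, B₂ = 1.02×10⁻⁵ T.
Between parallel currents the two contributions point in opposite directions, so they subtract. B = |B₁ − B₂| = |3.59×10⁻⁵ − 1.02×10⁻⁵| = 2.57×10⁻⁵ T.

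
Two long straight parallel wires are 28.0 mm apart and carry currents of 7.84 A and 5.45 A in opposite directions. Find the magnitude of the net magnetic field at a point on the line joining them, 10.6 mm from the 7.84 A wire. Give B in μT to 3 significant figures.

Each long wire gives B = μ₀I/(2πd). Distances are d₁ = 0.0106 m and d₂ = 0.0174 m.
B₁ = 1.48×10⁻⁴ T, B₂ = 6.26×10⁻⁵ T.
Between antiparallel currents both contributions point the same way, so they add. B = B₁ + B₂ = 1.48×10⁻⁴ + 6.26×10⁻⁵ = 2.11×10⁻⁴ T.

B ≈ 211 μT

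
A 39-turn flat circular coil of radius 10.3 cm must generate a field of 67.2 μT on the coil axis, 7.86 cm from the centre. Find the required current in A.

For an N-turn coil, B = Nμ₀IR²/[2(R²+z²)^(3/2)] with R = 0.103 m, z = 0.0786 m, so I = 2B(R²+z²)^(3/2)/(Nμ₀R²) = 2 × 6.72×10⁻⁵ × 2.17×10⁻³ / (39 × 4π×10⁻⁷ × 0.01061) = 0.562 A.

I ≈ 0.562 A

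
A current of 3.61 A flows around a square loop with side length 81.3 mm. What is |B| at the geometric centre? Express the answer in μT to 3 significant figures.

B ≈ 50.2 μT

Each side is a finite straight segment at perpendicular distance d = a/(2 tan(π/4)) = 0.04065 m from the centre, with end-angles ±π/4.
One side contributes B₁ = (μ₀I/4πd)·2 sin(π/4) = 1.26×10⁻⁵ T.
All 4 sides add in the same direction: B = 4 × 1.26×10⁻⁵ = 5.02×10⁻⁵ T.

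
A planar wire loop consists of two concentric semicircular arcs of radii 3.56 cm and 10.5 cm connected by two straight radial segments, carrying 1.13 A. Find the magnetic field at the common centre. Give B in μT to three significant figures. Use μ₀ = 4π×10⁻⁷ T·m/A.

The radial connectors point toward the centre, so dl × r̂ = 0 and they contribute nothing.
Each semicircle gives μ₀I/(4R): inner arc 9.97×10⁻⁶ T, outer arc 3.38×10⁻⁶ T.
The two arcs carry current in opposite angular senses, so their fields oppose: B = |9.97×10⁻⁶ − 3.38×10⁻⁶| = 6.59×10⁻⁶ T.

B ≈ 6.59 μT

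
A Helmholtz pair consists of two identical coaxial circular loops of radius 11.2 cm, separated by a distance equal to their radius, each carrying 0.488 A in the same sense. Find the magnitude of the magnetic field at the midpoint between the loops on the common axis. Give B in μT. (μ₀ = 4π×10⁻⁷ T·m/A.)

B ≈ 3.92 μT

Each loop contributes B = μ₀IR²/[2(R²+z²)^(3/2)] on the axis, with z measured from that loop.
Loop 1 (z = 0.056 m): B₁ = 1.96×10⁻⁶ T. Loop 2 (z = 0.056 m): B₂ = 1.96×10⁻⁶ T.
The fields add: B = B₁ + B₂ = 3.92×10⁻⁶ T.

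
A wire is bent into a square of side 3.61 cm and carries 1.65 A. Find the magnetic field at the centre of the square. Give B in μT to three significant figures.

B ≈ 51.7 μT

Each side is a finite straight segment at perpendicular distance d = a/(2 tan(π/4)) = 0.01805 m from the centre, with end-angles ±π/4.
One side contributes B₁ = (μ₀I/4πd)·2 sin(π/4) = 1.29×10⁻⁵ T.
All 4 sides add in the same direction: B = 4 × 1.29×10⁻⁵ = 5.17×10⁻⁵ T.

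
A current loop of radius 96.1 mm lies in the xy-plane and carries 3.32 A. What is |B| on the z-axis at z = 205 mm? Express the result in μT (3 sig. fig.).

B ≈ 1.66 μT

On the axis of a circular loop, B = μ₀IR² / [2(R²+z²)^(3/2)].
R² + z² = (0.0961)² + (0.205)² = 0.05126 m², and (R²+z²)^(3/2) = 1.16×10⁻² m³.
B = (4π×10⁻⁷ × 3.32 × 0.009235) / (2 × 1.16×10⁻²) = 1.66×10⁻⁶ T.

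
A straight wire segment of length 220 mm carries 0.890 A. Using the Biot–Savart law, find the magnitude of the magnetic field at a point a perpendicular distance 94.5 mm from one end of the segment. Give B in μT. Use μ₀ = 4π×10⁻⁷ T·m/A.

For a finite straight segment, B = (μ₀I/4πd)(sinθ₁ + sinθ₂), where θ₁, θ₂ are the angles from the perpendicular to each end.
The perpendicular foot is at one end, so the two end-offsets along the wire are 0 and L = 0.22 m.
sinθ₁ = 0/√(0²+0.0945²) = 0.0000; sinθ₂ = 0.22/√(0.22²+0.0945²) = 0.9188.
B = (4π×10⁻⁷ × 0.890) / (4π × 0.0945) × (0.0000 + 0.9188) = 8.65×10⁻⁷ T.

B ≈ 0.865 μT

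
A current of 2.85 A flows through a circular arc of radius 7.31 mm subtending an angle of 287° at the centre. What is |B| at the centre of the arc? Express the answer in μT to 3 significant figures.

B ≈ 195 μT

The Biot–Savart field of a circular arc at its centre is B = μ₀Iφ/(4πR), with φ = 5.009 rad.
B = (4π×10⁻⁷ × 2.85 × 5.009) / (4π × 0.00731) = 1.95×10⁻⁴ T.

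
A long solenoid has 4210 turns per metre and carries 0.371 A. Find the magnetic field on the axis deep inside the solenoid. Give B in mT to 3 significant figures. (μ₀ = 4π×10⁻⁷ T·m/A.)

Inside a long solenoid, B = μ₀nI with n = 4210 turns/m.
B = 4π×10⁻⁷ × 4210 × 0.371 = 1.96×10⁻³ T.

B ≈ 1.96 mT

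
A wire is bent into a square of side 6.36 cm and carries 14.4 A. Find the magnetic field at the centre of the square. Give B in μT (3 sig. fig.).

B ≈ 256 μT

Each side is a finite straight segment at perpendicular distance d = a/(2 tan(π/4)) = 0.0318 m from the centre, with end-angles ±π/4.
One side contributes B₁ = (μ₀I/4πd)·2 sin(π/4) = 6.40×10⁻⁵ T.
All 4 sides add in the same direction: B = 4 × 6.40×10⁻⁵ = 2.56×10⁻⁴ T.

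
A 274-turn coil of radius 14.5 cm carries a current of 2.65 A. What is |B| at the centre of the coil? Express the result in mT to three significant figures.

For an N-turn flat coil, B = Nμ₀I/(2R) with R = 0.145 m.
B = 274 × 1.15×10⁻⁵ T = 3.15×10⁻³ T.

B ≈ 3.15 mT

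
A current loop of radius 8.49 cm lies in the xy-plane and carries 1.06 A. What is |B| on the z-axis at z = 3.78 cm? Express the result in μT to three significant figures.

B ≈ 5.98 μT

On the axis of a circular loop, B = μ₀IR² / [2(R²+z²)^(3/2)].
R² + z² = (0.0849)² + (0.0378)² = 0.008637 m², and (R²+z²)^(3/2) = 8.03×10⁻⁴ m³.
B = (4π×10⁻⁷ × 1.06 × 0.007208) / (2 × 8.03×10⁻⁴) = 5.98×10⁻⁶ T.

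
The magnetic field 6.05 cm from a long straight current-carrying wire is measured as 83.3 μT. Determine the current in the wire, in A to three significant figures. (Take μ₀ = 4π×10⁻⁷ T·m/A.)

I ≈ 25.2 A

For a long straight wire B = μ₀I/(2πd), so I = 2πdB/μ₀.
I = 2π × 0.0605 × 8.33×10⁻⁵ / (4π×10⁻⁷) = 25.2 A.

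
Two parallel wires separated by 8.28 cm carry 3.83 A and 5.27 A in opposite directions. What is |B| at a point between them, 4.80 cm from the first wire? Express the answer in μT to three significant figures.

B ≈ 46.2 μT

Each long wire gives B = μ₀I/(2πd). Distances are d₁ = 0.048 m and d₂ = 0.0348 m.
B₁ = 1.60×10⁻⁵ T, B₂ = 3.03×10⁻⁵ T.
Between antiparallel currents both contributions point the same way, so they add. B = B₁ + B₂ = 1.60×10⁻⁵ + 3.03×10⁻⁵ = 4.62×10⁻⁵ T.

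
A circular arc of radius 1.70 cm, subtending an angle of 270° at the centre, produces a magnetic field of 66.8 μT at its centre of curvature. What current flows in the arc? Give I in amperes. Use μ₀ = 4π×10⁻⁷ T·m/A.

I ≈ 2.41 A

For a circular arc, B = μ₀Iφ/(4πR) with φ in radians; here φ = 4.712 rad.
So I = 4πRB/(μ₀φ) = 4π × 0.017 × 6.68×10⁻⁵ / (4π×10⁻⁷ × 4.712) = 2.41 A.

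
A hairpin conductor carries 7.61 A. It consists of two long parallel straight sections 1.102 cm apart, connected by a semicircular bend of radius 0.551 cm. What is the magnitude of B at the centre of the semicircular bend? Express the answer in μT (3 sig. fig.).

B ≈ 710 μT

The semicircular arc contributes B_arc = μ₀I·π/(4πR) = μ₀I/(4R) = 4.34×10⁻⁴ T.
Each semi-infinite lead is at perpendicular distance R = 0.00551 m from the centre, with the perpendicular foot at its near end, so it contributes μ₀I/(4πR); both point the same way, together 2.76×10⁻⁴ T.
Arc and leads all point the same direction: B = 4.34×10⁻⁴ + 2.76×10⁻⁴ = 7.10×10⁻⁴ T.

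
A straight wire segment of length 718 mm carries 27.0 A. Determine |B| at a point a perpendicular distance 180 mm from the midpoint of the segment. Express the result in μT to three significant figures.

For a finite straight segment, B = (μ₀I/4πd)(sinθ₁ + sinθ₂), where θ₁, θ₂ are the angles from the perpendicular to each end.
The perpendicular from the point meets the wire at its midpoint, so each end is L/2 = 0.359 m away along the wire.
sinθ₁ = 0.359/√(0.359²+0.18²) = 0.8939; sinθ₂ = 0.359/√(0.359²+0.18²) = 0.8939.
B = (4π×10⁻⁷ × 27.0) / (4π × 0.18) × (0.8939 + 0.8939) = 2.68×10⁻⁵ T.

B ≈ 26.8 μT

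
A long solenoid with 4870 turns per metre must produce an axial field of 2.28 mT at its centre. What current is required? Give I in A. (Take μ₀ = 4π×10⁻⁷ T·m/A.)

I ≈ 0.373 A

Inside a long solenoid B = μ₀nI with n = 4870 m⁻¹, so I = B/(μ₀n).
I = 2.28×10⁻³ / (4π×10⁻⁷ × 4870) = 0.373 A.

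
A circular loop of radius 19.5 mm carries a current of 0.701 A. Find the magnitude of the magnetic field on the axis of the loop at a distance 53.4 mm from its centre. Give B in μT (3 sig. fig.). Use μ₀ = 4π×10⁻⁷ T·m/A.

On the axis of a circular loop, B = μ₀IR² / [2(R²+z²)^(3/2)].
R² + z² = (0.0195)² + (0.0534)² = 0.003232 m², and (R²+z²)^(3/2) = 1.84×10⁻⁴ m³.
B = (4π×10⁻⁷ × 0.701 × 0.0003802) / (2 × 1.84×10⁻⁴) = 9.12×10⁻⁷ T.

B ≈ 0.912 μT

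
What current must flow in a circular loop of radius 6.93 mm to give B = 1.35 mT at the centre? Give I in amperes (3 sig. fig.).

I ≈ 14.9 A

At the centre of a circular loop B = μ₀I/(2R), so I = 2RB/μ₀.
With R = 0.00693 m, I = 2 × 0.00693 × 1.35×10⁻³ / (4π×10⁻⁷) = 14.9 A.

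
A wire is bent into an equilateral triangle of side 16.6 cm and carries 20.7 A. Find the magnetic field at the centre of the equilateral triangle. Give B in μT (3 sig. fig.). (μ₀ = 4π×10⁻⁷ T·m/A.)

Each side is a finite straight segment at perpendicular distance d = a/(2 tan(π/3)) = 0.04792 m from the centre, with end-angles ±π/3.
One side contributes B₁ = (μ₀I/4πd)·2 sin(π/3) = 7.48×10⁻⁵ T.
All 3 sides add in the same direction: B = 3 × 7.48×10⁻⁵ = 2.24×10⁻⁴ T.

B ≈ 224 μT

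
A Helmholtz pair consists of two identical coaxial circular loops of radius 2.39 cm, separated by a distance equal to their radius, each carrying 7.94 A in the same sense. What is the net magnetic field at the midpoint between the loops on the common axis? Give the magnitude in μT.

Each loop contributes B = μ₀IR²/[2(R²+z²)^(3/2)] on the axis, with z measured from that loop.
Loop 1 (z = 0.01195 m): B₁ = 1.49×10⁻⁴ T. Loop 2 (z = 0.01195 m): B₂ = 1.49×10⁻⁴ T.
The fields add: B = B₁ + B₂ = 2.99×10⁻⁴ T.

B ≈ 299 μT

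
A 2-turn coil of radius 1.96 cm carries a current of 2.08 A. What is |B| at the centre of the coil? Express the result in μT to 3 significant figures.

For an N-turn flat coil, B = Nμ₀I/(2R) with R = 0.0196 m.
B = 2 × 6.67×10⁻⁵ T = 1.33×10⁻⁴ T.

B ≈ 133 μT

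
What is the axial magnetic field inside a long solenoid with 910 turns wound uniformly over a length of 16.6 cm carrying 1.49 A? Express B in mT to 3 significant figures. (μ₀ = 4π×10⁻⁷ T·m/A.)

B ≈ 10.3 mT

Inside a long solenoid, B = μ₀nI with n = 5482 turns/m.
B = 4π×10⁻⁷ × 5482 × 1.49 = 1.03×10⁻² T.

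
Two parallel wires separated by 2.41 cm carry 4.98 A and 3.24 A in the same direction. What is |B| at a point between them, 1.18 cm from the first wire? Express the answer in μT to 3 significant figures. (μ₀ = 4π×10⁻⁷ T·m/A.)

Each long wire gives B = μ₀I/(2πd). Distances are d₁ = 0.0118 m and d₂ = 0.0123 m.
B₁ = 8.44×10⁻⁵ T, B₂ = 5.27×10⁻⁵ T.
Between parallel currents the two contributions point in opposite directions, so they subtract. B = |B₁ − B₂| = |8.44×10⁻⁵ − 5.27×10⁻⁵| = 3.17×10⁻⁵ T.

B ≈ 31.7 μT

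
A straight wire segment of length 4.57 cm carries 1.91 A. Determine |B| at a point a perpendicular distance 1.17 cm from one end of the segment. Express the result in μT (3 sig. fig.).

For a finite straight segment, B = (μ₀I/4πd)(sinθ₁ + sinθ₂), where θ₁, θ₂ are the angles from the perpendicular to each end.
The perpendicular foot is at one end, so the two end-offsets along the wire are 0 and L = 0.0457 m.
sinθ₁ = 0/√(0²+0.0117²) = 0.0000; sinθ₂ = 0.0457/√(0.0457²+0.0117²) = 0.9688.
B = (4π×10⁻⁷ × 1.91) / (4π × 0.0117) × (0.0000 + 0.9688) = 1.58×10⁻⁵ T.

B ≈ 15.8 μT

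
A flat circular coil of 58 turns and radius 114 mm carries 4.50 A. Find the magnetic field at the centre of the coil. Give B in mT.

B ≈ 1.44 mT

For an N-turn flat coil, B = Nμ₀I/(2R) with R = 0.114 m.
B = 58 × 2.48×10⁻⁵ T = 1.44×10⁻³ T.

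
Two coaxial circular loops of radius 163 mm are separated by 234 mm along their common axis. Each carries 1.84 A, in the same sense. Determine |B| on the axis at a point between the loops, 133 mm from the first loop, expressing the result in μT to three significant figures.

Each loop contributes B = μ₀IR²/[2(R²+z²)^(3/2)] on the axis, with z measured from that loop.
Loop 1 (z = 0.133 m): B₁ = 3.30×10⁻⁶ T. Loop 2 (z = 0.101 m): B₂ = 4.36×10⁻⁶ T.
The fields add: B = B₁ + B₂ = 7.66×10⁻⁶ T.

B ≈ 7.66 μT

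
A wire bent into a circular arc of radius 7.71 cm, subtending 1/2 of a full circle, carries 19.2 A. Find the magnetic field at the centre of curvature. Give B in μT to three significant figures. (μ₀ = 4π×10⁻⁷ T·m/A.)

The Biot–Savart field of a circular arc at its centre is B = μ₀Iφ/(4πR), with φ = 3.142 rad.
B = (4π×10⁻⁷ × 19.2 × 3.142) / (4π × 0.0771) = 7.82×10⁻⁵ T.

B ≈ 78.2 μT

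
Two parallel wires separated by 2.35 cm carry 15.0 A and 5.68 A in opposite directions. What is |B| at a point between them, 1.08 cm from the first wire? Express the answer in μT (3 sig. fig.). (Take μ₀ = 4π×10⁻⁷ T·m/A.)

B ≈ 367 μT

Each long wire gives B = μ₀I/(2πd). Distances are d₁ = 0.0108 m and d₂ = 0.0127 m.
B₁ = 2.78×10⁻⁴ T, B₂ = 8.94×10⁻⁵ T.
Between antiparallel currents both contributions point the same way, so they add. B = B₁ + B₂ = 2.78×10⁻⁴ + 8.94×10⁻⁵ = 3.67×10⁻⁴ T.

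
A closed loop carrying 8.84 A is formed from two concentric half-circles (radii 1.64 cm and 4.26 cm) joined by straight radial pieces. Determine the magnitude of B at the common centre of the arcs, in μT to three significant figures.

B ≈ 104 μT

The radial connectors point toward the centre, so dl × r̂ = 0 and they contribute nothing.
Each semicircle gives μ₀I/(4R): inner arc 1.69×10⁻⁴ T, outer arc 6.52×10⁻⁵ T.
The two arcs carry current in opposite angular senses, so their fields oppose: B = |1.69×10⁻⁴ − 6.52×10⁻⁵| = 1.04×10⁻⁴ T.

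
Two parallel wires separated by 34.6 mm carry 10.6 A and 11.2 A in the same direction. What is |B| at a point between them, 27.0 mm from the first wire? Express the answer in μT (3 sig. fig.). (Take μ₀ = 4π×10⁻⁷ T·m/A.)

B ≈ 216 μT

Each long wire gives B = μ₀I/(2πd). Distances are d₁ = 0.027 m and d₂ = 0.0076 m.
B₁ = 7.85×10⁻⁵ T, B₂ = 2.95×10⁻⁴ T.
Between parallel currents the two contributions point in opposite directions, so they subtract. B = |B₁ − B₂| = |7.85×10⁻⁵ − 2.95×10⁻⁴| = 2.16×10⁻⁴ T.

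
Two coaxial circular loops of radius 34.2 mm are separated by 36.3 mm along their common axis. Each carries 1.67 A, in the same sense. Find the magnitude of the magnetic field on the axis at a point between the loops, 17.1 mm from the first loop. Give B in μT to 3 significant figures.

Each loop contributes B = μ₀IR²/[2(R²+z²)^(3/2)] on the axis, with z measured from that loop.
Loop 1 (z = 0.0171 m): B₁ = 2.20×10⁻⁵ T. Loop 2 (z = 0.0192 m): B₂ = 2.03×10⁻⁵ T.
The fields add: B = B₁ + B₂ = 4.23×10⁻⁵ T.

B ≈ 42.3 μT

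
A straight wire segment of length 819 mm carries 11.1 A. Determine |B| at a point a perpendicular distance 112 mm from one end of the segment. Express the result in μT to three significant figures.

For a finite straight segment, B = (μ₀I/4πd)(sinθ₁ + sinθ₂), where θ₁, θ₂ are the angles from the perpendicular to each end.
The perpendicular foot is at one end, so the two end-offsets along the wire are 0 and L = 0.819 m.
sinθ₁ = 0/√(0²+0.112²) = 0.0000; sinθ₂ = 0.819/√(0.819²+0.112²) = 0.9908.
B = (4π×10⁻⁷ × 11.1) / (4π × 0.112) × (0.0000 + 0.9908) = 9.82×10⁻⁶ T.

B ≈ 9.82 μT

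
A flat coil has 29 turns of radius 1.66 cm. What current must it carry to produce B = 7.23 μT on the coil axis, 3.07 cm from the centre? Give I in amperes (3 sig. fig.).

I ≈ 0.0612 A

For an N-turn coil, B = Nμ₀IR²/[2(R²+z²)^(3/2)] with R = 0.0166 m, z = 0.0307 m, so I = 2B(R²+z²)^(3/2)/(Nμ₀R²) = 2 × 7.23×10⁻⁶ × 4.25×10⁻⁵ / (29 × 4π×10⁻⁷ × 0.0002756) = 6.12×10⁻² A.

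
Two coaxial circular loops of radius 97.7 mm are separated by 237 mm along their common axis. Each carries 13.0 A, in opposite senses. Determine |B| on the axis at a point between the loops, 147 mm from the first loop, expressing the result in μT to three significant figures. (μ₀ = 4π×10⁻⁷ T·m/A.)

B ≈ 19.1 μT

Each loop contributes B = μ₀IR²/[2(R²+z²)^(3/2)] on the axis, with z measured from that loop.
Loop 1 (z = 0.147 m): B₁ = 1.42×10⁻⁵ T. Loop 2 (z = 0.09 m): B₂ = 3.33×10⁻⁵ T.
The fields oppose: B = |B₁ − B₂| = 1.91×10⁻⁵ T.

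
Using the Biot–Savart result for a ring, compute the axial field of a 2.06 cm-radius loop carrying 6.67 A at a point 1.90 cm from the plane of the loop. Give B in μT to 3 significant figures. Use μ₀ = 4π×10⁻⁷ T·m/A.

B ≈ 80.8 μT

On the axis of a circular loop, B = μ₀IR² / [2(R²+z²)^(3/2)].
R² + z² = (0.0206)² + (0.019)² = 0.0007854 m², and (R²+z²)^(3/2) = 2.20×10⁻⁵ m³.
B = (4π×10⁻⁷ × 6.67 × 0.0004244) / (2 × 2.20×10⁻⁵) = 8.08×10⁻⁵ T.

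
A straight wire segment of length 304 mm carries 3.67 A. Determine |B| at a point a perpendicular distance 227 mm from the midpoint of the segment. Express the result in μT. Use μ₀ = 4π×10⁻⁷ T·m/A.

For a finite straight segment, B = (μ₀I/4πd)(sinθ₁ + sinθ₂), where θ₁, θ₂ are the angles from the perpendicular to each end.
The perpendicular from the point meets the wire at its midpoint, so each end is L/2 = 0.152 m away along the wire.
sinθ₁ = 0.152/√(0.152²+0.227²) = 0.5564; sinθ₂ = 0.152/√(0.152²+0.227²) = 0.5564.
B = (4π×10⁻⁷ × 3.67) / (4π × 0.227) × (0.5564 + 0.5564) = 1.80×10⁻⁶ T.

B ≈ 1.80 μT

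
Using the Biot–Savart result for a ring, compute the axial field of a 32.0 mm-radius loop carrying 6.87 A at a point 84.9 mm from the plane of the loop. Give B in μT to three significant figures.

B ≈ 5.92 μT

On the axis of a circular loop, B = μ₀IR² / [2(R²+z²)^(3/2)].
R² + z² = (0.032)² + (0.0849)² = 0.008232 m², and (R²+z²)^(3/2) = 7.47×10⁻⁴ m³.
B = (4π×10⁻⁷ × 6.87 × 0.001024) / (2 × 7.47×10⁻⁴) = 5.92×10⁻⁶ T.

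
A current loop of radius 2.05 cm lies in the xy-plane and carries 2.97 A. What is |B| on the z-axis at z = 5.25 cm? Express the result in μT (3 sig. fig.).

B ≈ 4.38 μT

On the axis of a circular loop, B = μ₀IR² / [2(R²+z²)^(3/2)].
R² + z² = (0.0205)² + (0.0525)² = 0.003176 m², and (R²+z²)^(3/2) = 1.79×10⁻⁴ m³.
B = (4π×10⁻⁷ × 2.97 × 0.0004202) / (2 × 1.79×10⁻⁴) = 4.38×10⁻⁶ T.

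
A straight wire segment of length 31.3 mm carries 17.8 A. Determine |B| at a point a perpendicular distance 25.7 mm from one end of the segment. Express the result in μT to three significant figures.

For a finite straight segment, B = (μ₀I/4πd)(sinθ₁ + sinθ₂), where θ₁, θ₂ are the angles from the perpendicular to each end.
The perpendicular foot is at one end, so the two end-offsets along the wire are 0 and L = 0.0313 m.
sinθ₁ = 0/√(0²+0.0257²) = 0.0000; sinθ₂ = 0.0313/√(0.0313²+0.0257²) = 0.7729.
B = (4π×10⁻⁷ × 17.8) / (4π × 0.0257) × (0.0000 + 0.7729) = 5.35×10⁻⁵ T.

B ≈ 53.5 μT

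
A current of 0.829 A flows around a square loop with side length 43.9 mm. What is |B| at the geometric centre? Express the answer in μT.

B ≈ 21.4 μT

Each side is a finite straight segment at perpendicular distance d = a/(2 tan(π/4)) = 0.02195 m from the centre, with end-angles ±π/4.
One side contributes B₁ = (μ₀I/4πd)·2 sin(π/4) = 5.34×10⁻⁶ T.
All 4 sides add in the same direction: B = 4 × 5.34×10⁻⁶ = 2.14×10⁻⁵ T.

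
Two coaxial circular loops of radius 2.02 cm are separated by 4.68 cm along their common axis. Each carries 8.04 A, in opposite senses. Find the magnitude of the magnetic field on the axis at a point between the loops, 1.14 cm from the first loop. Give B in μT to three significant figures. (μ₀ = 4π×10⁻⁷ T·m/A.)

B ≈ 135 μT

Each loop contributes B = μ₀IR²/[2(R²+z²)^(3/2)] on the axis, with z measured from that loop.
Loop 1 (z = 0.0114 m): B₁ = 1.65×10⁻⁴ T. Loop 2 (z = 0.0354 m): B₂ = 3.04×10⁻⁵ T.
The fields oppose: B = |B₁ − B₂| = 1.35×10⁻⁴ T.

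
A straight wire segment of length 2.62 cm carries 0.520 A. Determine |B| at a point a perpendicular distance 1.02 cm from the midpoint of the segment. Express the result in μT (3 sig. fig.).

B ≈ 8.04 μT

For a finite straight segment, B = (μ₀I/4πd)(sinθ₁ + sinθ₂), where θ₁, θ₂ are the angles from the perpendicular to each end.
The perpendicular from the point meets the wire at its midpoint, so each end is L/2 = 0.0131 m away along the wire.
sinθ₁ = 0.0131/√(0.0131²+0.0102²) = 0.7890; sinθ₂ = 0.0131/√(0.0131²+0.0102²) = 0.7890.
B = (4π×10⁻⁷ × 0.520) / (4π × 0.0102) × (0.7890 + 0.7890) = 8.04×10⁻⁶ T.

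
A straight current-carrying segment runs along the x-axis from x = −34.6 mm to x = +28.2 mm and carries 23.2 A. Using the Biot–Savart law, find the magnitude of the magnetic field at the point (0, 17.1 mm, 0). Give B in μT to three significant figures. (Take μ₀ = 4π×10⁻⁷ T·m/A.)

For a finite straight segment, B = (μ₀I/4πd)(sinθ₁ + sinθ₂), where θ₁, θ₂ are the angles from the perpendicular to each end.
The perpendicular distance is d = 0.0171 m; the end-offsets along the wire are a = 0.0346 m and b = 0.0282 m.
sinθ₁ = 0.0346/√(0.0346²+0.0171²) = 0.8965; sinθ₂ = 0.0282/√(0.0282²+0.0171²) = 0.8551.
B = (4π×10⁻⁷ × 23.2) / (4π × 0.0171) × (0.8965 + 0.8551) = 2.38×10⁻⁴ T.

B ≈ 238 μT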